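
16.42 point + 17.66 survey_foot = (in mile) 0.003348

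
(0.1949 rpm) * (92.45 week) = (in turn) 1.816e+05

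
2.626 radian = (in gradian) 167.2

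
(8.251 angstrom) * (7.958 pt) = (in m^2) 2.316e-12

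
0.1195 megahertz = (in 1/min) 7.17e+06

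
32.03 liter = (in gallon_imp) 7.046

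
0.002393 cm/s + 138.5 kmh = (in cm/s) 3847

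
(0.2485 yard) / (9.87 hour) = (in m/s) 6.395e-06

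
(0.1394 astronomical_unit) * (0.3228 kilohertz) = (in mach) 1.977e+10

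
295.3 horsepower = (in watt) 2.202e+05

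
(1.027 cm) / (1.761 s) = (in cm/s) 0.5832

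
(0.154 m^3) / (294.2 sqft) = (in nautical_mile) 3.042e-06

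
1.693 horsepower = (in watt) 1262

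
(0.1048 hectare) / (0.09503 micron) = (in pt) 3.126e+13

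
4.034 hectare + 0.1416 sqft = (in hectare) 4.034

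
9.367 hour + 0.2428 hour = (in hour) 9.61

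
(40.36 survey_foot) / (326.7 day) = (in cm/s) 4.358e-05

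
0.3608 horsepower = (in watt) 269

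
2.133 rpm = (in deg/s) 12.8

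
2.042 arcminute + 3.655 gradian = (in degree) 3.324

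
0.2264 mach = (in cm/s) 7709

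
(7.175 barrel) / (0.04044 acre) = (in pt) 19.76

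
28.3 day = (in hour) 679.2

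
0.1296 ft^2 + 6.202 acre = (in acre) 6.202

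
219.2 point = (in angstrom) 7.733e+08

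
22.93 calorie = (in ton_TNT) 2.293e-08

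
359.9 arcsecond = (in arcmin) 5.998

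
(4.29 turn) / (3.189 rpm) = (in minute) 1.345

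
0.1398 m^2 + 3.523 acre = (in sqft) 1.535e+05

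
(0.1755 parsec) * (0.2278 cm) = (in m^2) 1.234e+13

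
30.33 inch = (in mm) 770.4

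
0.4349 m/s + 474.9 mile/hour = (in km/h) 765.8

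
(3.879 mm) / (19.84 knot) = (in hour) 1.056e-07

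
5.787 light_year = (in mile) 3.402e+13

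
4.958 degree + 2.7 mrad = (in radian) 0.08923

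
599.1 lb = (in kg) 271.7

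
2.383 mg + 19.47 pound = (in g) 8831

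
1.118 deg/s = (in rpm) 0.1863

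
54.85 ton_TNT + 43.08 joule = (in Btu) 2.175e+08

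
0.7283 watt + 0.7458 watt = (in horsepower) 0.001977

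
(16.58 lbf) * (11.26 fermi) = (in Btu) 7.871e-16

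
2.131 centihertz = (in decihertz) 0.2131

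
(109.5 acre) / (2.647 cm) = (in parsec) 5.425e-10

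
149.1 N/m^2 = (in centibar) 0.1491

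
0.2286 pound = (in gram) 103.7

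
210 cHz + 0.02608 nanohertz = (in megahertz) 2.1e-06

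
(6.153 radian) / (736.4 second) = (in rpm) 0.07979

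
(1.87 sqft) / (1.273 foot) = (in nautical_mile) 0.0002418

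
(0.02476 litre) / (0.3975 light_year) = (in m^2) 6.584e-21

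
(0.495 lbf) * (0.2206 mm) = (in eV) 3.032e+15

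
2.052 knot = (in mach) 0.0031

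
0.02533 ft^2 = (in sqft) 0.02533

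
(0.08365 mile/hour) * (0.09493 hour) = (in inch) 503.1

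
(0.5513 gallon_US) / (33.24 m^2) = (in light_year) 6.636e-21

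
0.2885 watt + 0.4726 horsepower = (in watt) 352.7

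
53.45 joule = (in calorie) 12.77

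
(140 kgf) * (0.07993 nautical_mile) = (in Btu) 192.6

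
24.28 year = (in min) 1.276e+07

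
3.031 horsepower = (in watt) 2260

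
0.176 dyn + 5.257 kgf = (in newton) 51.55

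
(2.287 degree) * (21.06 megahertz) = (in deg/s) 4.816e+07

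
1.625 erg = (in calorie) 3.884e-08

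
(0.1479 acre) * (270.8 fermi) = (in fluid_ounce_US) 5.481e-06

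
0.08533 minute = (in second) 5.12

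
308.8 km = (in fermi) 3.088e+20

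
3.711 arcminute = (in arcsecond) 222.7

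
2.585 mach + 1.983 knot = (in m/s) 881.2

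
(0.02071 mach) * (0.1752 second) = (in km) 0.001235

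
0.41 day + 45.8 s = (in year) 0.001125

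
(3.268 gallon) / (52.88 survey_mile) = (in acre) 3.592e-11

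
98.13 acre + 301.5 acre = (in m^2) 1.617e+06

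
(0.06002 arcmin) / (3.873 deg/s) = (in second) 0.0002583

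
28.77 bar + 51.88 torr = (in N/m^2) 2.884e+06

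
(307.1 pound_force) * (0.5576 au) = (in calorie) 2.723e+13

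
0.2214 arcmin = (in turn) 1.025e-05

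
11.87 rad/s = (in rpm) 113.4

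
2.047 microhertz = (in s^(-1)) 2.047e-06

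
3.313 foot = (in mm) 1010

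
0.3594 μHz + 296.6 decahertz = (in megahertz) 0.002966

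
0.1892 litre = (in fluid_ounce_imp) 6.659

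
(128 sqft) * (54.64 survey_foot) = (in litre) 1.98e+05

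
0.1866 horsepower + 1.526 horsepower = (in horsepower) 1.713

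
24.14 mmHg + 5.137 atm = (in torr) 3928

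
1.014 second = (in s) 1.014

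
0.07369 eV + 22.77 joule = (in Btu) 0.02158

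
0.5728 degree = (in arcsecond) 2062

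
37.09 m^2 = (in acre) 0.009165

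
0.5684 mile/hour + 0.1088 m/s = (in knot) 0.7054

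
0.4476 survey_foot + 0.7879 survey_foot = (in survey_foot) 1.236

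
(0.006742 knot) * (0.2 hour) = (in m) 2.497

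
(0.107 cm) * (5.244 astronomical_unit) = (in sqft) 9.035e+09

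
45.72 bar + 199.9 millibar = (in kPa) 4592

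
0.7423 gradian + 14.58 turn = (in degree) 5249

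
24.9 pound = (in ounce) 398.4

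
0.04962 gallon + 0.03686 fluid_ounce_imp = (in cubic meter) 0.0001889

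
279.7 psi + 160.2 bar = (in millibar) 1.795e+05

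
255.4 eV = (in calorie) 9.78e-18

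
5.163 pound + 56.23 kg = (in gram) 5.857e+04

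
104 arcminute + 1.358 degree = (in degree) 3.091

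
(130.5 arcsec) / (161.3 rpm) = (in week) 6.193e-11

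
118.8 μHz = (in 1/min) 0.007128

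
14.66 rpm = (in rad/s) 1.535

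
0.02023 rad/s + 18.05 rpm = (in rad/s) 1.91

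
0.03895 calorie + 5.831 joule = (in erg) 5.994e+07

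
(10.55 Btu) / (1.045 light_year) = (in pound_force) 2.531e-13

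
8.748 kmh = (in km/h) 8.748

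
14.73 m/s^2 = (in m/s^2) 14.73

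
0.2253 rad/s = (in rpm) 2.151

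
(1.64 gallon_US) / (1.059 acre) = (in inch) 5.703e-05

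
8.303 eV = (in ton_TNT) 3.179e-28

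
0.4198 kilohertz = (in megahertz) 0.0004198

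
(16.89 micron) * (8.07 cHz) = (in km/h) 4.907e-06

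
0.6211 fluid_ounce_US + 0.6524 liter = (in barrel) 0.004219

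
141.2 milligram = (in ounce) 0.004981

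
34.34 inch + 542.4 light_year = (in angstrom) 5.132e+28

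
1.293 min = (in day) 0.0008979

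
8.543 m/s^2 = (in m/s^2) 8.543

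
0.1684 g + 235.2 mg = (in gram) 0.4036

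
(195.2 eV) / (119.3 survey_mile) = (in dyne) 1.629e-17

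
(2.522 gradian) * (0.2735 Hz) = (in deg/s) 0.6208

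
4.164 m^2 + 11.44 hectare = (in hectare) 11.44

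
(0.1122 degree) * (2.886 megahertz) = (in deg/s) 3.238e+05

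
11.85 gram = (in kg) 0.01185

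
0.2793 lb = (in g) 126.7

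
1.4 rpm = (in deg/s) 8.4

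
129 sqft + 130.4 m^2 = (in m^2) 142.4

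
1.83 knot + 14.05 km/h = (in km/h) 17.44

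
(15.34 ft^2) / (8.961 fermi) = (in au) 1063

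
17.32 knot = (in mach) 0.02617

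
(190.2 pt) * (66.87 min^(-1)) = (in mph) 0.1673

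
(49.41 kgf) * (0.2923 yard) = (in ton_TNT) 3.095e-08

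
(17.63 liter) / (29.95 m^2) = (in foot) 0.001931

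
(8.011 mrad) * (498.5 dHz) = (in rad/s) 0.3993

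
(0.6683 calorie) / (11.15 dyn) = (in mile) 15.58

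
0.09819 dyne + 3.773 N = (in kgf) 0.3847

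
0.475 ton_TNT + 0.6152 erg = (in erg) 1.987e+16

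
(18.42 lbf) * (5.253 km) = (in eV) 2.686e+24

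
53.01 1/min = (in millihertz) 883.5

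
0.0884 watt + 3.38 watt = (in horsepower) 0.004651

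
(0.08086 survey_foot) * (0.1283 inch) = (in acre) 1.985e-08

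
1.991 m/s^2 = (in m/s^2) 1.991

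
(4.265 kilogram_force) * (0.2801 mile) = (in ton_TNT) 4.506e-06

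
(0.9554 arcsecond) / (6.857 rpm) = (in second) 6.451e-06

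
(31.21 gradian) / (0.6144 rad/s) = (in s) 0.7979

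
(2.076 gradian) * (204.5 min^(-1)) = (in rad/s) 0.1111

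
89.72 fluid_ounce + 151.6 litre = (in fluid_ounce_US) 5216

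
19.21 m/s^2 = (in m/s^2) 19.21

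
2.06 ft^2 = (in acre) 4.729e-05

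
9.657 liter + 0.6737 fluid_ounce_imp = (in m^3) 0.009676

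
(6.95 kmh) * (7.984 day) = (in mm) 1.332e+09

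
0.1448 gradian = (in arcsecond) 469.2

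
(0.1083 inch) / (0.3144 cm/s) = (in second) 0.8749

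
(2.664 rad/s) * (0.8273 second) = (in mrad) 2204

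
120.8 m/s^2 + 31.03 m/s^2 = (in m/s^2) 151.8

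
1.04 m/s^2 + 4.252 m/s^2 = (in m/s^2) 5.292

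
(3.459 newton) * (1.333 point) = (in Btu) 1.542e-06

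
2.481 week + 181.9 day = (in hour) 4782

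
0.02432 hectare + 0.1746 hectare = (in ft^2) 2.141e+04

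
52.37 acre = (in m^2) 2.119e+05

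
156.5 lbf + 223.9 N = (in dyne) 9.2e+07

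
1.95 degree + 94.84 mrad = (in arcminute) 443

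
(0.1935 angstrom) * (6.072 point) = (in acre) 1.024e-17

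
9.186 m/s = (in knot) 17.86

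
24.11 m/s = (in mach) 0.07081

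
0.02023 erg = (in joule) 2.023e-09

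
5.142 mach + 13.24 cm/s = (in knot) 3404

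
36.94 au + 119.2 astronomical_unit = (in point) 6.621e+16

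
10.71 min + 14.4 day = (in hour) 345.8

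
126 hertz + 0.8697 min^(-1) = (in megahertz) 0.000126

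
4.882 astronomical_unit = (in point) 2.07e+15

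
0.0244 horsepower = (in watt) 18.2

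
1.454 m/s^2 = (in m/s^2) 1.454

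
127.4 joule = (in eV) 7.952e+20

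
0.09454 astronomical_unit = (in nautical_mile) 7.637e+06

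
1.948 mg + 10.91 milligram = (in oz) 0.0004536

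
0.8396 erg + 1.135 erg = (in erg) 1.975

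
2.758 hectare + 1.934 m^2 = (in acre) 6.816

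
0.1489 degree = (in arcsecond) 536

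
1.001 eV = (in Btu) 1.52e-22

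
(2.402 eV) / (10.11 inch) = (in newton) 1.499e-18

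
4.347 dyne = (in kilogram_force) 4.433e-06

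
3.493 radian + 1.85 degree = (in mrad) 3525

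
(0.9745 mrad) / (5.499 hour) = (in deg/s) 2.82e-06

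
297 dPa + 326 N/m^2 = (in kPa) 0.3557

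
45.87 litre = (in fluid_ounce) 1551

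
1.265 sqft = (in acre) 2.904e-05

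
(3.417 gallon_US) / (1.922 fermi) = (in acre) 1.663e+09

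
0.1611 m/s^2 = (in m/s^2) 0.1611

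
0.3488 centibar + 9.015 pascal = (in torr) 2.684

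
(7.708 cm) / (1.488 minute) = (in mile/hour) 0.001931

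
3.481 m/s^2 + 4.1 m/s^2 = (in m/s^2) 7.581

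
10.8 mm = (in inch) 0.4252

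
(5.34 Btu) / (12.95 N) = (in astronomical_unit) 2.908e-09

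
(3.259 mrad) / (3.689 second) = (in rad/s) 0.0008834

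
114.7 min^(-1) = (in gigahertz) 1.912e-09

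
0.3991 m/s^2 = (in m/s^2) 0.3991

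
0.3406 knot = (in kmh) 0.6308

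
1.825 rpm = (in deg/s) 10.95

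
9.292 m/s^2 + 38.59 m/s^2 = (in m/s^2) 47.88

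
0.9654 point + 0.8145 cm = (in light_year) 8.969e-19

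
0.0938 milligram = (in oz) 3.309e-06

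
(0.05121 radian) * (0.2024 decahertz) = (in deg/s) 5.939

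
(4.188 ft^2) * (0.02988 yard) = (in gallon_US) 2.808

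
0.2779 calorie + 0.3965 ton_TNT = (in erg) 1.659e+16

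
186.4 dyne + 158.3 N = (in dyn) 1.583e+07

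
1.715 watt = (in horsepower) 0.0023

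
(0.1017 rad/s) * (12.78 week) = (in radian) 7.861e+05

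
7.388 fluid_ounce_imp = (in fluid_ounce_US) 7.098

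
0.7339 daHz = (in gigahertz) 7.339e-09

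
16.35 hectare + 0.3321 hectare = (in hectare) 16.68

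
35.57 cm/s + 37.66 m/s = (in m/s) 38.02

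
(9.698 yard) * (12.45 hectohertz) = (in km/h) 3.975e+04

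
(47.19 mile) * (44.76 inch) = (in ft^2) 9.294e+05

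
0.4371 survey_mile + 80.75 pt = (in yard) 769.3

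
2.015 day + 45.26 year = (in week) 2360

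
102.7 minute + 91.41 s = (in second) 6253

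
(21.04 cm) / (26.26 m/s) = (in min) 0.0001335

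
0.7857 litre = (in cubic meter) 0.0007857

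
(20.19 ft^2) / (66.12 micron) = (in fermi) 2.837e+19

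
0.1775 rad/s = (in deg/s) 10.17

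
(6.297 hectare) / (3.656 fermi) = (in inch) 6.781e+20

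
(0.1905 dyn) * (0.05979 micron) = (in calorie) 2.722e-14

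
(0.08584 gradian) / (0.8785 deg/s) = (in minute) 0.001466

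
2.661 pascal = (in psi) 0.0003859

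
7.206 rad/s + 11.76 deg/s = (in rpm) 70.77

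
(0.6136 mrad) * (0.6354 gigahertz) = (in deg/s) 2.234e+07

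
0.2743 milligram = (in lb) 6.047e-07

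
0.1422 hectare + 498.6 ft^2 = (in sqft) 1.58e+04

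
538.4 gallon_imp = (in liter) 2448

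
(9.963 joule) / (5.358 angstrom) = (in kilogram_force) 1.896e+09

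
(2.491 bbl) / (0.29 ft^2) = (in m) 14.7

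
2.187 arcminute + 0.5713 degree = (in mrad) 10.61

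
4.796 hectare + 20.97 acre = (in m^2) 1.328e+05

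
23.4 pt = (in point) 23.4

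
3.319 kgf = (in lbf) 7.317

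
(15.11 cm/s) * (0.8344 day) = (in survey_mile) 6.769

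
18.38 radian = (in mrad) 1.838e+04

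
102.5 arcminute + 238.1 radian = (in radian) 238.1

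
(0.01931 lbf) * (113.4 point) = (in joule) 0.003436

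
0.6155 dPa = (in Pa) 0.06155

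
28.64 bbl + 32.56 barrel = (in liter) 9730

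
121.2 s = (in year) 3.843e-06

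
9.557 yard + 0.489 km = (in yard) 544.3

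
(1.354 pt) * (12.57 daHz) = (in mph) 0.1343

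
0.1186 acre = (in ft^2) 5166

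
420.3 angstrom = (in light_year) 4.443e-24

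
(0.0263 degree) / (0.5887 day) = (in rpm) 8.618e-08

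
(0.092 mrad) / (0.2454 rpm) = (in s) 0.00358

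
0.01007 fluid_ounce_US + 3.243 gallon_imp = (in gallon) 3.895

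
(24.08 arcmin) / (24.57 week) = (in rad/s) 4.714e-10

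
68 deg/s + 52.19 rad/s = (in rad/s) 53.38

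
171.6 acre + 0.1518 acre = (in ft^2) 7.482e+06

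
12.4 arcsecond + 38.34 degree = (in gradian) 42.6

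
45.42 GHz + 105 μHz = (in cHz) 4.542e+12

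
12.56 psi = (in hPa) 866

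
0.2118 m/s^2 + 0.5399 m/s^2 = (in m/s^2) 0.7517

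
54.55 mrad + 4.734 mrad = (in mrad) 59.28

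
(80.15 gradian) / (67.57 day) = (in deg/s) 1.236e-05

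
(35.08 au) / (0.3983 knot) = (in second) 2.561e+13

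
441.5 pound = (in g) 2.003e+05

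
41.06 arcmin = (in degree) 0.6843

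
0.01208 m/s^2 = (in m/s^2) 0.01208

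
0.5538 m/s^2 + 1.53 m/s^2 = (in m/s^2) 2.084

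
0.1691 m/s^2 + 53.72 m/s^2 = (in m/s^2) 53.89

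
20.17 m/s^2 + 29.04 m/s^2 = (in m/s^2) 49.21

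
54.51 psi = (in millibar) 3758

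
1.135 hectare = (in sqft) 1.222e+05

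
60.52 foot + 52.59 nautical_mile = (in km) 97.42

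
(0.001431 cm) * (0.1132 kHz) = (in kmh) 0.005832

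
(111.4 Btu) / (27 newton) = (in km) 4.353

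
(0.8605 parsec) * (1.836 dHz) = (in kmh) 1.755e+16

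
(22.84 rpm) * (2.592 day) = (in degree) 3.069e+07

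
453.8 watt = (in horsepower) 0.6086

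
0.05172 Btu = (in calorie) 13.04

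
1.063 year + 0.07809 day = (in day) 388.1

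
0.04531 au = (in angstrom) 6.778e+19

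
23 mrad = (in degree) 1.318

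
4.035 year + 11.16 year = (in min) 7.986e+06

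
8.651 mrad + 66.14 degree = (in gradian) 74.04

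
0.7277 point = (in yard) 0.0002807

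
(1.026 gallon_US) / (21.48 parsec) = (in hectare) 5.86e-25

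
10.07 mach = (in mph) 7670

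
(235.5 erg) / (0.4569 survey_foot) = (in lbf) 3.802e-05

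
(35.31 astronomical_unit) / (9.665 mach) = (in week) 2654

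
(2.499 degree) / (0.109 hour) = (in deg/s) 0.006369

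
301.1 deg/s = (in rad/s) 5.255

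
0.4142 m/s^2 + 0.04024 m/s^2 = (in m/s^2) 0.4544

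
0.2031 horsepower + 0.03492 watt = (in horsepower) 0.2031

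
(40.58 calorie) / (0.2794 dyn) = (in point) 1.723e+11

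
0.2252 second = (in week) 3.724e-07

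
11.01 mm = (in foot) 0.03612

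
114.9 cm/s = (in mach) 0.003374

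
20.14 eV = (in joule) 3.227e-18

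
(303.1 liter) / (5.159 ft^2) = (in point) 1793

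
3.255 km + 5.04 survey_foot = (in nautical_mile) 1.758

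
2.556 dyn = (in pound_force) 5.746e-06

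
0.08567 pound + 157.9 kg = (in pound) 348.2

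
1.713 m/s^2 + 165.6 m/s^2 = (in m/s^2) 167.3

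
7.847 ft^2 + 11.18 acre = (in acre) 11.18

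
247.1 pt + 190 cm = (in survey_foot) 6.52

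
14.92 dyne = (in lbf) 3.354e-05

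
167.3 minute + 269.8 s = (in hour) 2.863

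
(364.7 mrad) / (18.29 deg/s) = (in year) 3.623e-08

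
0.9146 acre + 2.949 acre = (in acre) 3.864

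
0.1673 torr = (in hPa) 0.223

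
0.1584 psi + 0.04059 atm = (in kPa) 5.205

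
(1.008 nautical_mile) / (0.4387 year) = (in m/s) 0.0001349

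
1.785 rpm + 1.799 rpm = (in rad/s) 0.3753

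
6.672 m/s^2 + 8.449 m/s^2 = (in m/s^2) 15.12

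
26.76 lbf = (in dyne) 1.19e+07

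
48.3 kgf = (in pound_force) 106.5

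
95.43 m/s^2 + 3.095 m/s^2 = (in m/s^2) 98.53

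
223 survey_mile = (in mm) 3.589e+08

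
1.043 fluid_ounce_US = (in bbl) 0.000194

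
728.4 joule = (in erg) 7.284e+09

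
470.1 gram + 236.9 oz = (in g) 7186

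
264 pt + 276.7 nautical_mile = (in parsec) 1.661e-11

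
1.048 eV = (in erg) 1.679e-12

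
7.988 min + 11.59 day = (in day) 11.6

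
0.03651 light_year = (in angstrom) 3.454e+24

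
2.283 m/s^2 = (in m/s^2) 2.283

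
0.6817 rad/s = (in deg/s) 39.06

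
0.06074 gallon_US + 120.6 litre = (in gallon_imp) 26.58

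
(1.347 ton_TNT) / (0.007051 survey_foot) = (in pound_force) 5.895e+11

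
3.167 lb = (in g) 1437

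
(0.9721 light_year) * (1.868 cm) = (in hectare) 1.718e+10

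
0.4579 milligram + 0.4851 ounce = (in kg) 0.01375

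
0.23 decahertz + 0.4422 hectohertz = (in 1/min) 2791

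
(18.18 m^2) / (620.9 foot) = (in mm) 96.06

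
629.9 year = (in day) 2.299e+05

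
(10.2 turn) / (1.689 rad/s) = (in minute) 0.6324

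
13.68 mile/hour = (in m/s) 6.116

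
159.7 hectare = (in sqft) 1.719e+07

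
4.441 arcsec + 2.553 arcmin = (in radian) 0.0007642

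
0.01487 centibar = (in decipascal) 148.7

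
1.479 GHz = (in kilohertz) 1.479e+06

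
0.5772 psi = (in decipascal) 3.98e+04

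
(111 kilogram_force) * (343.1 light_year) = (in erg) 3.533e+28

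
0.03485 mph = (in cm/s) 1.558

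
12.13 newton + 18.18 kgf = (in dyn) 1.904e+07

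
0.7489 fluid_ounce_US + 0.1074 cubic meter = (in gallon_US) 28.38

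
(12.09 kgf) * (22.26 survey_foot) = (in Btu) 0.7625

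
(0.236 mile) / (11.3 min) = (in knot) 1.089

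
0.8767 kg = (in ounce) 30.92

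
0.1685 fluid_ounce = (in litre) 0.004983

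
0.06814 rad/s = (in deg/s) 3.904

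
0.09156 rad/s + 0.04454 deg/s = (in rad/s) 0.09234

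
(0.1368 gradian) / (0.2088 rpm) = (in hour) 2.73e-05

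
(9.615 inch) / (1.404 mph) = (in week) 6.434e-07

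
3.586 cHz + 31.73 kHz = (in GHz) 3.173e-05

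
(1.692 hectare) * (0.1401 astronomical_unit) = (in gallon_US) 9.368e+16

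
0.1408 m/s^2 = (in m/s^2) 0.1408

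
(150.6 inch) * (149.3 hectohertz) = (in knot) 1.11e+05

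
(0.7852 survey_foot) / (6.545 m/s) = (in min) 0.0006094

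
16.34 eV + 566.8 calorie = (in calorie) 566.8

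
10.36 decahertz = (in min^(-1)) 6216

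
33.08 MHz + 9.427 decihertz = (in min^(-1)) 1.985e+09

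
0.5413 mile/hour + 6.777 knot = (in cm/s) 372.8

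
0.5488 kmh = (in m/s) 0.1524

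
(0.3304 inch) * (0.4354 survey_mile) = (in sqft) 63.3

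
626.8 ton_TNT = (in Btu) 2.486e+09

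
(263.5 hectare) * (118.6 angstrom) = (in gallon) 8.256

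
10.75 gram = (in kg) 0.01075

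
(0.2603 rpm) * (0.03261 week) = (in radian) 537.6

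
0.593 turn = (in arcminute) 1.281e+04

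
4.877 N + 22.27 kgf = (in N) 223.3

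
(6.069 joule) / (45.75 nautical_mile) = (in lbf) 1.61e-05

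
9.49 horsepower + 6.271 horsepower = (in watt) 1.175e+04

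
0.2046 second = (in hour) 5.683e-05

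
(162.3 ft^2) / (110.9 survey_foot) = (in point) 1264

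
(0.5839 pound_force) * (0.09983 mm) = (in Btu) 2.458e-07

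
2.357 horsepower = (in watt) 1758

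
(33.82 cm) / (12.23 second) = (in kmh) 0.09955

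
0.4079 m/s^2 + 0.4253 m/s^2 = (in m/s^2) 0.8332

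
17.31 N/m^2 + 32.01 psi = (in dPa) 2.207e+06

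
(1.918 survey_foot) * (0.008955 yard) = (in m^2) 0.004787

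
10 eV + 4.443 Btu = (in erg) 4.688e+10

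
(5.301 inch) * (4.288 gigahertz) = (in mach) 1.696e+06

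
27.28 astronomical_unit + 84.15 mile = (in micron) 4.081e+18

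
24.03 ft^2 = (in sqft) 24.03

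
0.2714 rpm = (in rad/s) 0.02842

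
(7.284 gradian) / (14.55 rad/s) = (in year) 2.494e-10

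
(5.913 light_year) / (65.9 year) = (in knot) 5.232e+07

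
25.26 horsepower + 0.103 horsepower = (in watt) 1.891e+04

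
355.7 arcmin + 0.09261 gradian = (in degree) 6.012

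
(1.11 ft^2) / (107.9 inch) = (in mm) 37.63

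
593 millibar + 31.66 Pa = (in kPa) 59.33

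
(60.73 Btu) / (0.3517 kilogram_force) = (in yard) 2.032e+04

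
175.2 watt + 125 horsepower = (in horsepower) 125.2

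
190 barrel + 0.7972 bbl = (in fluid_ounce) 1.026e+06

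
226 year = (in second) 7.127e+09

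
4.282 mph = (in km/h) 6.891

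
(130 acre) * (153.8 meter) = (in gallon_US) 2.137e+10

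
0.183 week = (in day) 1.281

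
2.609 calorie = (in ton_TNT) 2.609e-09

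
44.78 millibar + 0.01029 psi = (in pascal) 4549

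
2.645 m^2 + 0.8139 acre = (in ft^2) 3.548e+04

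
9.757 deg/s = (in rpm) 1.626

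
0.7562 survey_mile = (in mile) 0.7562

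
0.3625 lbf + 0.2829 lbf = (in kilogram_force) 0.2927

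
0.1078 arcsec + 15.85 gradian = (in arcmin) 855.9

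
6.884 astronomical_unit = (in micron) 1.03e+18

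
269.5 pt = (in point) 269.5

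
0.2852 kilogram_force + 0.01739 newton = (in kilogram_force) 0.287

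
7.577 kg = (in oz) 267.3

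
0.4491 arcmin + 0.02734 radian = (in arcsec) 5666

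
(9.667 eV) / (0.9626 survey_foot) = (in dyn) 5.279e-13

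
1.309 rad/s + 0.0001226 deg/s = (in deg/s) 75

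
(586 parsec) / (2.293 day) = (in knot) 1.774e+14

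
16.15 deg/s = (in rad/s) 0.2819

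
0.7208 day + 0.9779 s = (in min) 1038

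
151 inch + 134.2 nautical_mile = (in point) 7.045e+08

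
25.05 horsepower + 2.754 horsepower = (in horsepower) 27.8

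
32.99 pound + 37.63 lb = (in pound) 70.62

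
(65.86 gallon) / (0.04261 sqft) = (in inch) 2479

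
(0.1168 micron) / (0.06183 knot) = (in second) 3.672e-06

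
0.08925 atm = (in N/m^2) 9043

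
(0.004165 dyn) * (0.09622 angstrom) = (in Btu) 3.798e-22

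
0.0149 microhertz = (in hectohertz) 1.49e-10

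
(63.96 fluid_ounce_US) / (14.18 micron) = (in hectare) 0.01334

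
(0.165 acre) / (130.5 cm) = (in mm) 5.117e+05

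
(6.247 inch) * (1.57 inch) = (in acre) 1.564e-06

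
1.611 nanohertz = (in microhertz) 0.001611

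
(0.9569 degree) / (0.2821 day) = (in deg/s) 3.926e-05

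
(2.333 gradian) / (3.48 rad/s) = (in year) 3.339e-10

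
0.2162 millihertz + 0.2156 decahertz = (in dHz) 21.56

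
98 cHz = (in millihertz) 980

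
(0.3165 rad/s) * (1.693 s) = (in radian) 0.5358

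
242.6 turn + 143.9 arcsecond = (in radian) 1524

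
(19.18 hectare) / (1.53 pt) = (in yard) 3.886e+08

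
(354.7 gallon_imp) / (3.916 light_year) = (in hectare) 4.352e-21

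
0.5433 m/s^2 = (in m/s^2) 0.5433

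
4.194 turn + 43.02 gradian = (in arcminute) 9.291e+04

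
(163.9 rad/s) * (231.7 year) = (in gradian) 7.624e+13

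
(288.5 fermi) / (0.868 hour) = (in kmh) 3.324e-16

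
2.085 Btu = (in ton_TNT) 5.258e-07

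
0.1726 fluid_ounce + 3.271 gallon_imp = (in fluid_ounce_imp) 523.5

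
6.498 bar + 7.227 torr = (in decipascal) 6.508e+06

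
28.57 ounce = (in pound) 1.786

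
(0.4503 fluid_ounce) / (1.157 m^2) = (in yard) 1.259e-05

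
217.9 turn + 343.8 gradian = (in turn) 218.8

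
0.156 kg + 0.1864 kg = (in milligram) 3.424e+05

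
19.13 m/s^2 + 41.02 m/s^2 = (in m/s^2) 60.15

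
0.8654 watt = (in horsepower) 0.001161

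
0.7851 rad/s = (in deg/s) 44.98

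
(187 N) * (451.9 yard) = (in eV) 4.823e+23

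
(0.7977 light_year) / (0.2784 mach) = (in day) 9.214e+08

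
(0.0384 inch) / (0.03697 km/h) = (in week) 1.57e-07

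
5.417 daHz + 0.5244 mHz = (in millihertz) 5.417e+04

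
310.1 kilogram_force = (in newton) 3041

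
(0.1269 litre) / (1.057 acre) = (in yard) 3.244e-08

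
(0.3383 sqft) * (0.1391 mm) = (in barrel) 2.75e-05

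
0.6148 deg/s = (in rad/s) 0.01073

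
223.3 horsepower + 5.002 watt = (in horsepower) 223.3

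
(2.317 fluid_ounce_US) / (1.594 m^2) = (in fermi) 4.299e+10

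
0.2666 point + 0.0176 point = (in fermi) 1.003e+11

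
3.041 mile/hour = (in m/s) 1.359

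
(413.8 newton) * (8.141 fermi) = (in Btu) 3.193e-15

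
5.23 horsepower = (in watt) 3900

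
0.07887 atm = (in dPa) 7.992e+04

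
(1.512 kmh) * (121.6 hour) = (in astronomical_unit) 1.229e-06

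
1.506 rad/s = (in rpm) 14.38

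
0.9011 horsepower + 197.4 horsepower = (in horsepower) 198.3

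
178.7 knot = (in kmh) 331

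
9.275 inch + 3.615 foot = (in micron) 1.337e+06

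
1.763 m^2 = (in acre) 0.0004356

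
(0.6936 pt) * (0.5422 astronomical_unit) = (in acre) 4904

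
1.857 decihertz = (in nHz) 1.857e+08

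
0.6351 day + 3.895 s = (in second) 5.488e+04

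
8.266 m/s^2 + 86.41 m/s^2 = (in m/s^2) 94.68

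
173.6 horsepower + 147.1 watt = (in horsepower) 173.8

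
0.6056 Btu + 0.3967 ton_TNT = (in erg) 1.66e+16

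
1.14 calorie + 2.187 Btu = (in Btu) 2.192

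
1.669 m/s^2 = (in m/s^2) 1.669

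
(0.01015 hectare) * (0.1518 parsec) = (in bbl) 2.99e+18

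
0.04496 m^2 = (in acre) 1.111e-05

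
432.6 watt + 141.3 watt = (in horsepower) 0.7696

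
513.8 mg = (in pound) 0.001133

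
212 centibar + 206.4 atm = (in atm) 208.5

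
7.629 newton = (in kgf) 0.7779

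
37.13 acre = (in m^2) 1.503e+05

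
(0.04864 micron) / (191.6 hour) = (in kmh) 2.539e-13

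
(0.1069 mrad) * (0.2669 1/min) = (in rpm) 4.541e-06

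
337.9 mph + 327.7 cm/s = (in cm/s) 1.543e+04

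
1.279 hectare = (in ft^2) 1.377e+05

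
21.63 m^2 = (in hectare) 0.002163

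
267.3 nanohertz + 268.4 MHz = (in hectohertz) 2.684e+06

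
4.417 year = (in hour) 3.869e+04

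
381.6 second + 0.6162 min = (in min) 6.976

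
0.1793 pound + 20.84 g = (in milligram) 1.022e+05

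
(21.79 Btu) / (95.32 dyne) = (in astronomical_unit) 0.0001612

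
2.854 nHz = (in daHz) 2.854e-10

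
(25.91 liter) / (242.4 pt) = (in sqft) 3.261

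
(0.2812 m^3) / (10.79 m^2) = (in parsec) 8.446e-19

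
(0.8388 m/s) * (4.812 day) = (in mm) 3.487e+08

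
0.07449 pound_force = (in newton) 0.3313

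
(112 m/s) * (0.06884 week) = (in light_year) 4.929e-10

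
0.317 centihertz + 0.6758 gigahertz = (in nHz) 6.758e+17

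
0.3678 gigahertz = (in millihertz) 3.678e+11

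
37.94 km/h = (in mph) 23.57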